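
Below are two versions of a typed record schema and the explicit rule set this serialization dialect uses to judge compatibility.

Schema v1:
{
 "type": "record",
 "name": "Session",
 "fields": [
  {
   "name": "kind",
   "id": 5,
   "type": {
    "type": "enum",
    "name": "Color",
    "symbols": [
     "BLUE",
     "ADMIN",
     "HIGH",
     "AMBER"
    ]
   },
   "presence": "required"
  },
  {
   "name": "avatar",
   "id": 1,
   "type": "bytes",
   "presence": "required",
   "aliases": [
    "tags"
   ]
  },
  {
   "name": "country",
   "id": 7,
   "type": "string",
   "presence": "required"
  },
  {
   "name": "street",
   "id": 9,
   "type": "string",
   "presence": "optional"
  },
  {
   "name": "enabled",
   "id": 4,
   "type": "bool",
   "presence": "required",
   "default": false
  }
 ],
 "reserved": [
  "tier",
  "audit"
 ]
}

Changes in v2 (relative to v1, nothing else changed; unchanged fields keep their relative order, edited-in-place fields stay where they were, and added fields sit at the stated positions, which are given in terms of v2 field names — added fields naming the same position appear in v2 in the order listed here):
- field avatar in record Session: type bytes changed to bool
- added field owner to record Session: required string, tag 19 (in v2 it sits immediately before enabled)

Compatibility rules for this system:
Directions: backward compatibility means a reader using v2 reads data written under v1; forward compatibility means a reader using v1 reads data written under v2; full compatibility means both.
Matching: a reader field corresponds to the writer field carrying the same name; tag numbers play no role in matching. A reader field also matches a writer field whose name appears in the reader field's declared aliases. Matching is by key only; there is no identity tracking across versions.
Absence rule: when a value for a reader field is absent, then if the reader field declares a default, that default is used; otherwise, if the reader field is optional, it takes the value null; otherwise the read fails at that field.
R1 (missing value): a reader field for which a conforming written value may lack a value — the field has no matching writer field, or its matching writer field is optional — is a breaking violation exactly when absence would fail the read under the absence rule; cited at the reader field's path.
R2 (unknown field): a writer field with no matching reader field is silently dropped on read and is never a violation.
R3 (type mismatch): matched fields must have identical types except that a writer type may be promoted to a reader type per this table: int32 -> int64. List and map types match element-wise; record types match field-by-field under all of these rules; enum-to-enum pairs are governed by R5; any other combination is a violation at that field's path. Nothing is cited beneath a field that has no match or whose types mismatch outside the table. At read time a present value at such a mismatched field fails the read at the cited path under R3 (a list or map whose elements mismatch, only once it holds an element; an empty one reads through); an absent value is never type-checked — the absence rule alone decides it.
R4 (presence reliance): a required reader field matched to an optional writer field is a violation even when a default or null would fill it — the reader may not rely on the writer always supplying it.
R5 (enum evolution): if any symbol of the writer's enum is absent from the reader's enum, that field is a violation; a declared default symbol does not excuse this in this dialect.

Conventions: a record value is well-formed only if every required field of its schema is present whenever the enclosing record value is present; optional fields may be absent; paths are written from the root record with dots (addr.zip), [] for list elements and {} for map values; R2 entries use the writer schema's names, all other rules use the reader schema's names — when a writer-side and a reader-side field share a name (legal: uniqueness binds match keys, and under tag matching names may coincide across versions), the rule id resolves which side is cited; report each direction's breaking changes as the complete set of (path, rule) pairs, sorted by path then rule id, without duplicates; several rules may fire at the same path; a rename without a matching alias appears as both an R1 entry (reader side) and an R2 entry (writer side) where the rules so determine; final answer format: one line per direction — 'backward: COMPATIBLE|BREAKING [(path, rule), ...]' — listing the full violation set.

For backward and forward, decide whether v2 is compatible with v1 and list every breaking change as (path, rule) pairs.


arrows below run writer -> reader for Session
backward analysis of Session with v2 as reader and v1 as writer:
  kind <- kind (Color -> Color, writer required)
  avatar <- avatar (bytes -> bool, writer required)
  country <- country (string -> string, writer required)
  street <- street (string -> string, writer optional)
  owner has no writer counterpart
  enabled <- enabled (bool -> bool, writer required)
  R3 fires at avatar
  R1 fires at owner
  => backward verdict for Session: BREAKING, 2 violation(s)
forward analysis of Session with v1 as reader and v2 as writer:
  kind <- kind (Color -> Color, writer required)
  avatar <- avatar (bool -> bytes, writer required)
  country <- country (string -> string, writer required)
  street <- street (string -> string, writer optional)
  enabled <- enabled (bool -> bool, writer required)
  writer field owner has no reader counterpart
  R3 fires at avatar
  => forward verdict for Session: BREAKING, 1 violation(s)

backward: BREAKING [(avatar, R3), (owner, R1)]; forward: BREAKING [(avatar, R3)]


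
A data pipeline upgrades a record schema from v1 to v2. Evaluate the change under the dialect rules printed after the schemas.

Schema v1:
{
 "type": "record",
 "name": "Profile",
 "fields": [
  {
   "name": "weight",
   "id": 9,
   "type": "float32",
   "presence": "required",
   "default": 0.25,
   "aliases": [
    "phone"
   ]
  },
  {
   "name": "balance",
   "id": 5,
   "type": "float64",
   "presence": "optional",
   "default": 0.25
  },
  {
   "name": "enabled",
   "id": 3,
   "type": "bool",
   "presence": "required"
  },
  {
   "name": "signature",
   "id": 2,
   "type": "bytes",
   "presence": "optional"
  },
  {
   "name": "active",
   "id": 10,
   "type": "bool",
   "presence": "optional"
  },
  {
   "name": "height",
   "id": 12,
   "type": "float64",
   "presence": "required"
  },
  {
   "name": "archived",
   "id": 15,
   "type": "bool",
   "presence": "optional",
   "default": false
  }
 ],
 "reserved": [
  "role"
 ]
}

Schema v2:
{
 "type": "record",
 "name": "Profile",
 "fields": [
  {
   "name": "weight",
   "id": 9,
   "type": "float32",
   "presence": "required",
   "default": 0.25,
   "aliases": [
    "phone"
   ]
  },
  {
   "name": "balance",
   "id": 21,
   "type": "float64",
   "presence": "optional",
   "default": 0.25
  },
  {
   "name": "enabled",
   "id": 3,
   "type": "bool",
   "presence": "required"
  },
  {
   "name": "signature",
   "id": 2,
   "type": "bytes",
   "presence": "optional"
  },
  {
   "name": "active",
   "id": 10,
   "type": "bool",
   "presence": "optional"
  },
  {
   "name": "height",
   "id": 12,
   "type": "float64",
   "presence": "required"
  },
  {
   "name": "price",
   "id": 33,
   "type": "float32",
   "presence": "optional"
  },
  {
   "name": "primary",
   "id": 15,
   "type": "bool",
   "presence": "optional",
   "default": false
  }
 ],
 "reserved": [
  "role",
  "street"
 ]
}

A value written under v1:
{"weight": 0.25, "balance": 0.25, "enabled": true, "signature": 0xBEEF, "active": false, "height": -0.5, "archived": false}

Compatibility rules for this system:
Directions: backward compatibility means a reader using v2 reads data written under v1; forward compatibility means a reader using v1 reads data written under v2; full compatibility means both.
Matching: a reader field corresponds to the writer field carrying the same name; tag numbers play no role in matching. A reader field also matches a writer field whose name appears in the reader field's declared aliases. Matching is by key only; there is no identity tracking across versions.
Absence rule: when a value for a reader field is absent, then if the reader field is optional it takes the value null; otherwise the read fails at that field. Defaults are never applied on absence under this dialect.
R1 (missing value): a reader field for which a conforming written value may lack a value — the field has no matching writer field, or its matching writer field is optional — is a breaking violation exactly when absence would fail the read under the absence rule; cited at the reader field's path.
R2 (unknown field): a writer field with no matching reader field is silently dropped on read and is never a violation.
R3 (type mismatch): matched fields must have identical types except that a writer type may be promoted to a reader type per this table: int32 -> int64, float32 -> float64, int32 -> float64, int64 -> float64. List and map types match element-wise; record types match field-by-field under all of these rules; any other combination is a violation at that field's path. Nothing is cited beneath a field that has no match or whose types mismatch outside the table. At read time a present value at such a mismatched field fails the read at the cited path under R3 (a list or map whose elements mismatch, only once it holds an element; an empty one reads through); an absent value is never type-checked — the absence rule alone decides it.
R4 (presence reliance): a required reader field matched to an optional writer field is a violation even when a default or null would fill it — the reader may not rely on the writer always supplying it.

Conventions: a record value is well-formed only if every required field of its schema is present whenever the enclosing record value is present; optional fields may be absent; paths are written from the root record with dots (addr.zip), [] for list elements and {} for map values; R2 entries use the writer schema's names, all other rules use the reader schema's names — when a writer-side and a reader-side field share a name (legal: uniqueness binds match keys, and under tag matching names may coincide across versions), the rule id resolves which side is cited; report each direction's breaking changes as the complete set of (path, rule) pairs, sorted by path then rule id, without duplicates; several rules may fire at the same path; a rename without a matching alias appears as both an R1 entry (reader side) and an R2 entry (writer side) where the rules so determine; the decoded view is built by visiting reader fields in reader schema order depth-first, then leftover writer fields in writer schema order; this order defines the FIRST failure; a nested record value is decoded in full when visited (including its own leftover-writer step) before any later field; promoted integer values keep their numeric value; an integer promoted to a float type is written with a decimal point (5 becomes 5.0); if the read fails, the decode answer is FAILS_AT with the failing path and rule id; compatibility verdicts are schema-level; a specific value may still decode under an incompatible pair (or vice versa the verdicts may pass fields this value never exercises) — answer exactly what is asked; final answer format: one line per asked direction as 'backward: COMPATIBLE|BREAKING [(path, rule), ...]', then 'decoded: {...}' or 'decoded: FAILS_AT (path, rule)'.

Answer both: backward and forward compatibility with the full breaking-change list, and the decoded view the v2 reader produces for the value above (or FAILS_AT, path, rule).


backward: COMPATIBLE []; forward: COMPATIBLE []; decoded: {"weight": 0.25, "balance": 0.25, "enabled": true, "signature": 0xBEEF, "active": false, "height": -0.5, "price": null, "primary": null}

in Profile below, arrows point writer -> reader
backward for Profile (reader v2, writer v1):
  float32 -> float32, writer required: weight aligns to weight
  float64 -> float64, writer optional: balance aligns to balance
  bool -> bool, writer required: enabled aligns to enabled
  bytes -> bytes, writer optional: signature aligns to signature
  bool -> bool, writer optional: active aligns to active
  float64 -> float64, writer required: height aligns to height
  price: no writer match
  primary: no writer match
  writer archived: unknown to reader
  => backward: COMPATIBLE
forward for Profile (reader v1, writer v2):
  float32 -> float32, writer required: weight aligns to weight
  float64 -> float64, writer optional: balance aligns to balance
  bool -> bool, writer required: enabled aligns to enabled
  bytes -> bytes, writer optional: signature aligns to signature
  bool -> bool, writer optional: active aligns to active
  float64 -> float64, writer required: height aligns to height
  archived: no writer match
  writer price: unknown to reader
  writer primary: unknown to reader
  => forward: COMPATIBLE
decode walk for Profile under reader schema v2:
  weight := 0.25
  balance := 0.25
  enabled := true
  signature := 0xBEEF
  active := false
  height := -0.5
  price := null (absent, optional -> null)
  primary := null (absent, optional -> null)
  writer archived: unknown -> dropped
  => decoded: {"weight": 0.25, "balance": 0.25, "enabled": true, "signature": 0xBEEF, "active": false, "height": -0.5, "price": null, "primary": null}


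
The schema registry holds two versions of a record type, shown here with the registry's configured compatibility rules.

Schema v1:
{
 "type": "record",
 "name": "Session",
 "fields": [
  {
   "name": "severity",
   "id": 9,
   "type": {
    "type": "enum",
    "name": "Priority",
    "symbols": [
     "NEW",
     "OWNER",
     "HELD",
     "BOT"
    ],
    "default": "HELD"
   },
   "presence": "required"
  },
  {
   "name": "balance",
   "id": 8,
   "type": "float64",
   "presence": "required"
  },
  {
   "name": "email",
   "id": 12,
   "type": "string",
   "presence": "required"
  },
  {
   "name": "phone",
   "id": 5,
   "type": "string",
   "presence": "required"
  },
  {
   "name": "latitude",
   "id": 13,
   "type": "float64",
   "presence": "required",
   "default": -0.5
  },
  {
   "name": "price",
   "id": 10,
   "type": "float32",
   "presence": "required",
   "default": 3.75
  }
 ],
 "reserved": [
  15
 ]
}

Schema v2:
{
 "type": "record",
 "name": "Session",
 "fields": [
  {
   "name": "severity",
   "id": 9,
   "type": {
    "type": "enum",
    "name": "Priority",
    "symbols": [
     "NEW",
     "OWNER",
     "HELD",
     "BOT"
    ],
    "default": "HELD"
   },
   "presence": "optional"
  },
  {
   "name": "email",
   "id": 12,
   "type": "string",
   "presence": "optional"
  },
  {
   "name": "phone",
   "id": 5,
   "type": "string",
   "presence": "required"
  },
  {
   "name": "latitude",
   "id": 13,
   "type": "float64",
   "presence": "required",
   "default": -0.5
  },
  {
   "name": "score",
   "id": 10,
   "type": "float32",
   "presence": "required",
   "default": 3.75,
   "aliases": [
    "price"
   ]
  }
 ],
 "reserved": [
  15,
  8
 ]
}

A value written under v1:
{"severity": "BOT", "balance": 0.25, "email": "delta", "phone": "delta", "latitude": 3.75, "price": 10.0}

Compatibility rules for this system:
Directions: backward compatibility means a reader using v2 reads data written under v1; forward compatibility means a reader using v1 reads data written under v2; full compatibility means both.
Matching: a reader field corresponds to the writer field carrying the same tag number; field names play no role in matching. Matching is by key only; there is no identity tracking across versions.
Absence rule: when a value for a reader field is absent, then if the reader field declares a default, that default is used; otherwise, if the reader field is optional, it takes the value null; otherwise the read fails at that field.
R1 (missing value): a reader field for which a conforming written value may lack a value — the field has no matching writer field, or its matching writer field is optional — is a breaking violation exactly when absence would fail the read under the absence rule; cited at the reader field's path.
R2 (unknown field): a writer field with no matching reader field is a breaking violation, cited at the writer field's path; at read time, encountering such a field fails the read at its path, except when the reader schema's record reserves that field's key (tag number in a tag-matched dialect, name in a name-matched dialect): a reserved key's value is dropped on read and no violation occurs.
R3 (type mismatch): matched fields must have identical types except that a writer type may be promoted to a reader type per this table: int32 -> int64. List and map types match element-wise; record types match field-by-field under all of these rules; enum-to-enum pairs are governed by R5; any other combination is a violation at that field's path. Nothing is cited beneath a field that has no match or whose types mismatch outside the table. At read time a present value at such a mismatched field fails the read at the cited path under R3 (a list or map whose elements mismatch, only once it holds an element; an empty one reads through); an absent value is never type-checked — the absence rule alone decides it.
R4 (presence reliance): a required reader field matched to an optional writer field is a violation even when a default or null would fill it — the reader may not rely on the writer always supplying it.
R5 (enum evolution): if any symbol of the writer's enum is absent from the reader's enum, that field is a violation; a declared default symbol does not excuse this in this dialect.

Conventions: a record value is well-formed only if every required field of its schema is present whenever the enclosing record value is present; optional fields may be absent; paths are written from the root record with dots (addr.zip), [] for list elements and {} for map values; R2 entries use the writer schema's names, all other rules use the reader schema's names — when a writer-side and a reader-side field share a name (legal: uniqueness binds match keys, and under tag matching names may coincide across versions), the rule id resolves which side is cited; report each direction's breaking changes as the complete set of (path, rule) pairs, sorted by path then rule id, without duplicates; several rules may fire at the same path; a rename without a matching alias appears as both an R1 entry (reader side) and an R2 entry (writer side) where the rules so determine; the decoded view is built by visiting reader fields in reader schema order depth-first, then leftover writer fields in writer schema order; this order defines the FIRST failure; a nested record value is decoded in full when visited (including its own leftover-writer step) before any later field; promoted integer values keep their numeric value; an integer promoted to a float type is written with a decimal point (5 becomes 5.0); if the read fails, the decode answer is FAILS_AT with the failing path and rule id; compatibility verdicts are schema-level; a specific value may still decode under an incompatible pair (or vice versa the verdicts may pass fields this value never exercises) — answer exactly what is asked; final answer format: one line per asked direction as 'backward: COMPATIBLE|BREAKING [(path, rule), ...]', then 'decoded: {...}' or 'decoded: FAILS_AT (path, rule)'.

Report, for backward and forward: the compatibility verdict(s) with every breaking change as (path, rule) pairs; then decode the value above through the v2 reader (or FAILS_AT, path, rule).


backward: COMPATIBLE []; forward: BREAKING [(balance, R1), (email, R1), (email, R4), (severity, R1), (severity, R4)]; decoded: {"severity": "BOT", "email": "delta", "phone": "delta", "latitude": 3.75, "score": 10.0}

arrows below run writer -> reader for Session
backward for Session (reader v2, writer v1):
  severity: Priority -> Priority, writer required; from severity
  email: string -> string, writer required; from email
  phone: string -> string, writer required; from phone
  latitude: float64 -> float64, writer required; from latitude
  score: float32 -> float32, writer required; from price
  leftover writer field: balance
  => no violations; backward on Session: COMPATIBLE
forward for Session (reader v1, writer v2):
  severity: Priority -> Priority, writer optional; from severity
  no writer field matches reader balance
  email: string -> string, writer optional; from email
  phone: string -> string, writer required; from phone
  latitude: float64 -> float64, writer required; from latitude
  price: float32 -> float32, writer required; from score
  R1 fires at balance
  R1 fires at email
  R4 fires at email
  R1 fires at severity
  R4 fires at severity
  forward on Session therefore BREAKING (5)
decode walk for Session under reader schema v2:
  severity := "BOT"
  email := "delta"
  phone := "delta"
  latitude := 3.75
  score := 10.0 (from writer price)
  writer balance: reserved -> dropped
  => decoded: {"severity": "BOT", "email": "delta", "phone": "delta", "latitude": 3.75, "score": 10.0}


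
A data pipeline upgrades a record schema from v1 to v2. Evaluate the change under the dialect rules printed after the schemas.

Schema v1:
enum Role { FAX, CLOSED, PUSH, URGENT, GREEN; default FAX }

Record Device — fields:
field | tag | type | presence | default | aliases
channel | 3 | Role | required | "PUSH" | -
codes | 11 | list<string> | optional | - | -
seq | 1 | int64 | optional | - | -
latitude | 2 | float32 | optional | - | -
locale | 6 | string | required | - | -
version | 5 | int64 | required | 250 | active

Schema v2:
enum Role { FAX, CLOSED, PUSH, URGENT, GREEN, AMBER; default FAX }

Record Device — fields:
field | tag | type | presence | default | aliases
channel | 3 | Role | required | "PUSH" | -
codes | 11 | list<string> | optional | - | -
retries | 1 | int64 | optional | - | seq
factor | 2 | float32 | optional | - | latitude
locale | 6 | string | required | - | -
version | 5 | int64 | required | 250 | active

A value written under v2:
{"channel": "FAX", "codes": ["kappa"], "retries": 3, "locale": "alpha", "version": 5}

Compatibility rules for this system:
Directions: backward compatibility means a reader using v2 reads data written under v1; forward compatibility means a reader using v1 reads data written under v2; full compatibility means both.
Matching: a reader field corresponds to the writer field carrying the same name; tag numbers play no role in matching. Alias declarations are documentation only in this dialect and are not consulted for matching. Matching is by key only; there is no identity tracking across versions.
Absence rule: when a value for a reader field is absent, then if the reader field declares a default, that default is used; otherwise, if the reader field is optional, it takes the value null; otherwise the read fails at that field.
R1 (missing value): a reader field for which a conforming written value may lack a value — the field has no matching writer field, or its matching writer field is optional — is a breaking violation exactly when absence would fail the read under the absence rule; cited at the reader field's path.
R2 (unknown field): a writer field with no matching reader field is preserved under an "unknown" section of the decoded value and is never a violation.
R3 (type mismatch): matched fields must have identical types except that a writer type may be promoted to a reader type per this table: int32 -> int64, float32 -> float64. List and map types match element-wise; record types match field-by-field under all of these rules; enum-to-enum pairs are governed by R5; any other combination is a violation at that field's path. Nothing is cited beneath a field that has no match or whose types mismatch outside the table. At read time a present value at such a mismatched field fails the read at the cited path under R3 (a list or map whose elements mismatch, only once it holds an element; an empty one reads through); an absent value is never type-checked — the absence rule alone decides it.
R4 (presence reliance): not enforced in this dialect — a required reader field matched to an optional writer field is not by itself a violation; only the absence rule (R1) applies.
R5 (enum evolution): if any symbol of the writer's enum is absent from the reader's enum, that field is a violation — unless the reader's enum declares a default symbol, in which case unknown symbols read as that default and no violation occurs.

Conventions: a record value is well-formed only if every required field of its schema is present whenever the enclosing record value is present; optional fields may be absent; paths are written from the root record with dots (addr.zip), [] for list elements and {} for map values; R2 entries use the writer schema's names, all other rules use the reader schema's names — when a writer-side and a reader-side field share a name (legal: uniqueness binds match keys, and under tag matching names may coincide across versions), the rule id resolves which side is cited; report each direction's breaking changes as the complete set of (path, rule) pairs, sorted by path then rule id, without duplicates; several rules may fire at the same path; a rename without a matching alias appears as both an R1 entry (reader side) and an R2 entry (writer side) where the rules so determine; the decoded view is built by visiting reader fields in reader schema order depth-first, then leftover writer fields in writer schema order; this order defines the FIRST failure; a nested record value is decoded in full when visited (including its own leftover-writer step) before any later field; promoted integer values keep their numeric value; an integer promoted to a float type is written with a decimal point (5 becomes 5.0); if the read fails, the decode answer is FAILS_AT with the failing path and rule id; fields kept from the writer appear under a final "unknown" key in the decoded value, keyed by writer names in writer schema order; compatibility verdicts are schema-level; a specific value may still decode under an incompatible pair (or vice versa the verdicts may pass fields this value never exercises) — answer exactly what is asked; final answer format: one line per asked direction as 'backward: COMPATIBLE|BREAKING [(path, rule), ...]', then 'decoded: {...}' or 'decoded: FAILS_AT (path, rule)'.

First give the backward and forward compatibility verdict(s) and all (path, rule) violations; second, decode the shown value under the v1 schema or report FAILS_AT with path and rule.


backward: COMPATIBLE []; forward: COMPATIBLE []; decoded: {"channel": "FAX", "codes": ["kappa"], "seq": null, "latitude": null, "locale": "alpha", "version": 5, "unknown": {"retries": 3}}

each type pair in Device: writer, then reader
checking backward for Device: reader v2 against writer v1:
  channel <- channel (Role -> Role, writer required)
  codes <- codes (list<string> -> list<string>, writer optional)
  no writer field matches reader retries
  no writer field matches reader factor
  locale <- locale (string -> string, writer required)
  version <- version (int64 -> int64, writer required)
  leftover writer field: seq
  leftover writer field: latitude
  => backward: COMPATIBLE
checking forward for Device: reader v1 against writer v2:
  channel <- channel (Role -> Role, writer required)
  codes <- codes (list<string> -> list<string>, writer optional)
  no writer field matches reader seq
  no writer field matches reader latitude
  locale <- locale (string -> string, writer required)
  version <- version (int64 -> int64, writer required)
  leftover writer field: retries
  leftover writer field: factor
  => forward: COMPATIBLE
migrating the Device value to v1:
  channel := "FAX"
  codes := ["kappa"]
  seq := null (not supplied -> null)
  latitude := null (not supplied -> null)
  locale := "alpha"
  version := 5
  writer retries: kept under "unknown"
  => decoded: {"channel": "FAX", "codes": ["kappa"], "seq": null, "latitude": null, "locale": "alpha", "version": 5, "unknown": {"retries": 3}}


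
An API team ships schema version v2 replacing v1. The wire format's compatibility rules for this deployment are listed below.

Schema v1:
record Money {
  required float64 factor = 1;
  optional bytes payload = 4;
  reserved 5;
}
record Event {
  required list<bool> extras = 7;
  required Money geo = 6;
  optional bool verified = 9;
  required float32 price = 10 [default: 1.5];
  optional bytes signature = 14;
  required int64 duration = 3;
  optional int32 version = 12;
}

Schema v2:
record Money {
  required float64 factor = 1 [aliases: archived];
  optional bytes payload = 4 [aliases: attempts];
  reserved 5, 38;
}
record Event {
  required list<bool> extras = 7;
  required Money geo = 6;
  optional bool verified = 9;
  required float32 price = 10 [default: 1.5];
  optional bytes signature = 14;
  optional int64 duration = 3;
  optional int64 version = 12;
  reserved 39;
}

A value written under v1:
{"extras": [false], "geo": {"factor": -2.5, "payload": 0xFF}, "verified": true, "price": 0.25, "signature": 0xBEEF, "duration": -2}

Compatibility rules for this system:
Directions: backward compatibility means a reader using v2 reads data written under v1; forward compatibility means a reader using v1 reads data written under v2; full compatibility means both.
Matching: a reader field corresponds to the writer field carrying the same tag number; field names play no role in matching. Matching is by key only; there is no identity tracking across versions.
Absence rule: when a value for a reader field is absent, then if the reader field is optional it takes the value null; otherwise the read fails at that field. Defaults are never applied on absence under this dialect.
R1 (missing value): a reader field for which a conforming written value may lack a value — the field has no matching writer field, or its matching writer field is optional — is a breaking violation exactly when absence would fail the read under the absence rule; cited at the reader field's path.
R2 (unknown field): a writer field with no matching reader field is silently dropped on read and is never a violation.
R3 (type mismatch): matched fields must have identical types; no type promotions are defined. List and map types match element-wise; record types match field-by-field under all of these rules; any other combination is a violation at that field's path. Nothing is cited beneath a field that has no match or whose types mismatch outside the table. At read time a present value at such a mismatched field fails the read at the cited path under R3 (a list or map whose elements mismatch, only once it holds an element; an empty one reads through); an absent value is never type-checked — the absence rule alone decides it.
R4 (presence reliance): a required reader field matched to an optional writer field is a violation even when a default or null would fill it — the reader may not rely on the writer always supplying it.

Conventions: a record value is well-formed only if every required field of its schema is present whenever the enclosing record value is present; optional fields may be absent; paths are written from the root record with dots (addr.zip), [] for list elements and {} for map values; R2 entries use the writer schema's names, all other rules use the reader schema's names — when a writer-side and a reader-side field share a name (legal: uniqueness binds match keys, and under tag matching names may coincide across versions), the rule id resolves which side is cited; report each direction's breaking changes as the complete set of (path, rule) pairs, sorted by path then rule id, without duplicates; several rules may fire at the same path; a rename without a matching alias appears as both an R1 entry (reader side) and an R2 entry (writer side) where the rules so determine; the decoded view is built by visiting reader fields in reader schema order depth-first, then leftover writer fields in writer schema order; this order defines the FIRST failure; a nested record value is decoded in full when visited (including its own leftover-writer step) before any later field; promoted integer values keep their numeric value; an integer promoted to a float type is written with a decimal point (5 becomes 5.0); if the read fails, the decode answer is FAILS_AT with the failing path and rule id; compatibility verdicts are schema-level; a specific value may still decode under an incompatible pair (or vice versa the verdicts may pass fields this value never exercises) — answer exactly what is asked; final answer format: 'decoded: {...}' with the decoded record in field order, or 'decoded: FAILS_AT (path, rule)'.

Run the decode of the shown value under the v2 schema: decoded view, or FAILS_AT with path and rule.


the writer's type comes first in each Event pair
migrating the Event value to v2:
  extras := [false]
  geo.factor := -2.5
  geo.payload := 0xFF
  verified := true
  price := 0.25
  signature := 0xBEEF
  duration := -2
  version := null (absent, optional -> null)
  => decoded: {"extras": [false], "geo": {"factor": -2.5, "payload": 0xFF}, "verified": true, "price": 0.25, "signature": 0xBEEF, "duration": -2, "version": null}
the other Event changes do not affect what is asked:
  field version in record Event: type int32 changed to int64 -> matters for Event compatibility verdicts, not for this value's decode
  field duration in record Event: required changed to optional -> matters for Event compatibility verdicts, not for this value's decode

decoded: {"extras": [false], "geo": {"factor": -2.5, "payload": 0xFF}, "verified": true, "price": 0.25, "signature": 0xBEEF, "duration": -2, "version": null}


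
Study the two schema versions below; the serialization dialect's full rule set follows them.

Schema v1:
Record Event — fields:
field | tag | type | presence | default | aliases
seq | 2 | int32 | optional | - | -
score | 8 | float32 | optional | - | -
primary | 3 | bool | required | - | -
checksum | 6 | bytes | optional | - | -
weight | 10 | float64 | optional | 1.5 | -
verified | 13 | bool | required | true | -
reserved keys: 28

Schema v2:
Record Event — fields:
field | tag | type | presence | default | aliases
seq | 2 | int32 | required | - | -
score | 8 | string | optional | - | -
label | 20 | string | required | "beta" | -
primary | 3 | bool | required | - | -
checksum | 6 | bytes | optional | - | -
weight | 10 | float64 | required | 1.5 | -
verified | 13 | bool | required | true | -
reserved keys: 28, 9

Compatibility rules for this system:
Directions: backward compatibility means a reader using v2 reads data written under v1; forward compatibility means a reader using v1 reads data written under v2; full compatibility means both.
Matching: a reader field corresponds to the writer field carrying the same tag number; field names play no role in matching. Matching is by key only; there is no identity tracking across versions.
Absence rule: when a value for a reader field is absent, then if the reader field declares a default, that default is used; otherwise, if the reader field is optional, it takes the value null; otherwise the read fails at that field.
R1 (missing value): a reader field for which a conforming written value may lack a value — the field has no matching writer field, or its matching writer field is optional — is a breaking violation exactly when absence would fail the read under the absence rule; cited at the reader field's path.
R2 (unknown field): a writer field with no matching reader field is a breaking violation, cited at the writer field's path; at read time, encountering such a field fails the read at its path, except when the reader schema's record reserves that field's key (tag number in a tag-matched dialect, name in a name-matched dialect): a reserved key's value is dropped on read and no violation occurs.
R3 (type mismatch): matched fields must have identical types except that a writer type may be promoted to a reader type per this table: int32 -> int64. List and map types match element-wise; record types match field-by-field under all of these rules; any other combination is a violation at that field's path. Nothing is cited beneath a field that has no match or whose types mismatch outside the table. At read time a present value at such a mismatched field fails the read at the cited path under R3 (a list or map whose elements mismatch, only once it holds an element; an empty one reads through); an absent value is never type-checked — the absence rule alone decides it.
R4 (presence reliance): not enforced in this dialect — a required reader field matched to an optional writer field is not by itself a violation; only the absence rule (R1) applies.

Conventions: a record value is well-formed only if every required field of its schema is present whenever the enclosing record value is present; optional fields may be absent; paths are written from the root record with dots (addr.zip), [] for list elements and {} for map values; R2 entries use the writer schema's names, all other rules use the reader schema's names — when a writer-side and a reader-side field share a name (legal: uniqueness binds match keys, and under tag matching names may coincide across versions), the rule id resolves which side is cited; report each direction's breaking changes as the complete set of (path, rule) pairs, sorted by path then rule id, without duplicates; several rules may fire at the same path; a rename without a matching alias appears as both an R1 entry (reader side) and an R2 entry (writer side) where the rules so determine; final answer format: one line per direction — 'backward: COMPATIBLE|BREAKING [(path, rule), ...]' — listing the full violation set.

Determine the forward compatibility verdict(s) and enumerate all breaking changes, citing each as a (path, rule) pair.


in Event below, arrows point writer -> reader
forward on Event — v1 reading data written by v2:
  int32 -> int32, writer required: seq aligns to seq
  string -> float32, writer optional: score aligns to score
  bool -> bool, writer required: primary aligns to primary
  bytes -> bytes, writer optional: checksum aligns to checksum
  float64 -> float64, writer required: weight aligns to weight
  bool -> bool, writer required: verified aligns to verified
  writer label: unknown to reader
  violation R2 at label
  violation R3 at score
  forward on Event therefore BREAKING (2)
remaining Event differences; none change what is asked:
  field weight in record Event: optional changed to required -> inert for the asked Event verdict: nothing fires
  field seq in record Event: optional changed to required -> affects backward compatibility only, which is not asked

forward: BREAKING [(label, R2), (score, R3)]


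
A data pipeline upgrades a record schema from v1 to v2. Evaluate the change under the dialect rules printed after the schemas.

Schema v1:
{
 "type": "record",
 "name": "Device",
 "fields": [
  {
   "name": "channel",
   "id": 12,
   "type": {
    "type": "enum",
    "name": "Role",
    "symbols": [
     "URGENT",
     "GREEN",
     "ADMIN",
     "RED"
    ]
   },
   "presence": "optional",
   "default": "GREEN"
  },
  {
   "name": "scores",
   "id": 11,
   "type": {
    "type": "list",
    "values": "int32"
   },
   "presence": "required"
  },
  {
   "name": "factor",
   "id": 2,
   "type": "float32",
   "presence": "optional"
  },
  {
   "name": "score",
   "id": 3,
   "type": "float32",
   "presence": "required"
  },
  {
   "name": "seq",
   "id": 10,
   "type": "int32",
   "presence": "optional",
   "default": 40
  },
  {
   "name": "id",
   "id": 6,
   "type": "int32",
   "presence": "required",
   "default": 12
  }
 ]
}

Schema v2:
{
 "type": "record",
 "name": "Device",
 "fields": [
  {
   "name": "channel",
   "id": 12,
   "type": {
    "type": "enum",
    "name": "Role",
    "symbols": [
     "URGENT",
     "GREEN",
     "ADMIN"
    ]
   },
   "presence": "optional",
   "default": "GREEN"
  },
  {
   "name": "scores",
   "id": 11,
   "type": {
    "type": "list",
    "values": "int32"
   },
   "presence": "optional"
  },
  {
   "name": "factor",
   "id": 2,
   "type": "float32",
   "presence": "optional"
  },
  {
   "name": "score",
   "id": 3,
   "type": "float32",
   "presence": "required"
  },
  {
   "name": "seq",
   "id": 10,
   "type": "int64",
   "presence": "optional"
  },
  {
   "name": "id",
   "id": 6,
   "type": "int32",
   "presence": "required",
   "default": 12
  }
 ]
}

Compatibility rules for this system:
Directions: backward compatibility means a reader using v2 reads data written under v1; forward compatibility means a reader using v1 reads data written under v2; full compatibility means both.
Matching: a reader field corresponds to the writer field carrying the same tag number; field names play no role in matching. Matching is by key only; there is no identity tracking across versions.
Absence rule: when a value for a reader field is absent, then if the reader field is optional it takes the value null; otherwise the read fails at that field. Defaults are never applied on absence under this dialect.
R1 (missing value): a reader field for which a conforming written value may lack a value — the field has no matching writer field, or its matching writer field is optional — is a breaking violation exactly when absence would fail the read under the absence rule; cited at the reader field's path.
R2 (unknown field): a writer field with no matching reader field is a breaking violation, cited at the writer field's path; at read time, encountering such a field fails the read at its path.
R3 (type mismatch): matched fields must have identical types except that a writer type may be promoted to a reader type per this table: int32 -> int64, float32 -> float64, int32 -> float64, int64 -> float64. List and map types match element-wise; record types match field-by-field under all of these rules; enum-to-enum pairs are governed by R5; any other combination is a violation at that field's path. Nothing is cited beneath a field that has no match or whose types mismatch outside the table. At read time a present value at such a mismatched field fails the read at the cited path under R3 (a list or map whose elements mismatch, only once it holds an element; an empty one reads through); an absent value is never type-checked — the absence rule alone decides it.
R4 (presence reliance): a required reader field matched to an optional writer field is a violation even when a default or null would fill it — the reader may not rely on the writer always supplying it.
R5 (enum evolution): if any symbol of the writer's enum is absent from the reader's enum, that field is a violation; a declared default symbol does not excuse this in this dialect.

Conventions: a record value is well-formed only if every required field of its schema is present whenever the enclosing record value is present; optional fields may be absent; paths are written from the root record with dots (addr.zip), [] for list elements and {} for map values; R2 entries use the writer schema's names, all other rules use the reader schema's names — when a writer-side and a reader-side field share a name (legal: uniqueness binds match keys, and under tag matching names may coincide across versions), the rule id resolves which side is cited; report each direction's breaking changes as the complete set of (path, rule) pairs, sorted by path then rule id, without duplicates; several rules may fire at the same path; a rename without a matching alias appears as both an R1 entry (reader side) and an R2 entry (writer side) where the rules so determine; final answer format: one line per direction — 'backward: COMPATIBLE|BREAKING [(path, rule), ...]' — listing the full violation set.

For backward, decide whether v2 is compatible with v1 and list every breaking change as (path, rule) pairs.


backward: BREAKING [(channel, R5)]

arrows below run writer -> reader for Device
backward on Device — v2 reading data written by v1:
  channel: paired with writer channel (Role -> Role; writer optional)
  scores: paired with writer scores (list<int32> -> list<int32>; writer required)
  factor: paired with writer factor (float32 -> float32; writer optional)
  score: paired with writer score (float32 -> float32; writer required)
  seq: paired with writer seq (int32 -> int64; writer optional)
  id: paired with writer id (int32 -> int32; writer required)
  breaking: (channel, R5)
  backward on Device therefore BREAKING (1)
the other Device changes do not affect what is asked:
  field seq in record Device: type int32 changed to int64 (its default is dropped) -> affects forward compatibility only, which is not asked
  field scores in record Device: required changed to optional -> affects forward compatibility only, which is not asked
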